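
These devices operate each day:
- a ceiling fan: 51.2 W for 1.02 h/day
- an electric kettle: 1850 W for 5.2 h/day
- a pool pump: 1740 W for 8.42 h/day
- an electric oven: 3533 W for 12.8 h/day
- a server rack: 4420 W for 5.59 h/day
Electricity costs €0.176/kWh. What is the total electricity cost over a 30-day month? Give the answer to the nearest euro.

ceiling fan: 51.2 W × 1.02 h × 30 d = 1,567 Wh = 1.567 kWh
electric kettle: 1850 W × 5.2 h × 30 d = 288,600 Wh = 288.6 kWh
pool pump: 1740 W × 8.42 h × 30 d = 439,524 Wh = 439.5 kWh
electric oven: 3533 W × 12.8 h × 30 d = 1,356,672 Wh = 1,357 kWh
server rack: 4420 W × 5.59 h × 30 d = 741,234 Wh = 741.2 kWh
Total energy = 1.567 + 288.6 + 439.5 + 1,357 + 741.2 = 2,828 kWh
Cost = 2,828 kWh × €0.176 = €497.66 ≈ €498

€498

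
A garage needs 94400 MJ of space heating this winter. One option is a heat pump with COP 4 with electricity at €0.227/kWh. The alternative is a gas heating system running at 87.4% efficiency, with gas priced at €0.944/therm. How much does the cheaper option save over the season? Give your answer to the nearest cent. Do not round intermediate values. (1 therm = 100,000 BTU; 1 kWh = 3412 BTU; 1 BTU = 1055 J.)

€521.80

Heat load = 94400 MJ = 94,400,000,000 J / 1055 = 89,478,673 BTU
Gas: input = 89,478,673 / 0.874 = 102,378,344 BTU = 1,024 therm → 1,024 × €0.944 = €966.45
Heat pump: 89,478,673 BTU / 3412 = 26,220 kWh heat; / 4 = 6,556 kWh in → × €0.227 = €1,488.25
Difference = |€966.45 − €1,488.25| = €521.80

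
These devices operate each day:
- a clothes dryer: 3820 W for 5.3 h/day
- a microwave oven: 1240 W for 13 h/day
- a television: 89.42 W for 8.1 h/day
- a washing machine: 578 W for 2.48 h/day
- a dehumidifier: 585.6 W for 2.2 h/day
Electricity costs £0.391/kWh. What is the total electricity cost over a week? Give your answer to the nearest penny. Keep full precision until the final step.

clothes dryer: 3820 W × 5.3 h × 7 d = 141,722 Wh = 141.7 kWh
microwave oven: 1240 W × 13 h × 7 d = 112,840 Wh = 112.8 kWh
television: 89.42 W × 8.1 h × 7 d = 5,070 Wh = 5.07 kWh
washing machine: 578 W × 2.48 h × 7 d = 10,034 Wh = 10.03 kWh
dehumidifier: 585.6 W × 2.2 h × 7 d = 9,018 Wh = 9.018 kWh
Total energy = 141.7 + 112.8 + 5.07 + 10.03 + 9.018 = 278.7 kWh
Cost = 278.7 kWh × £0.391 = £108.97

£108.97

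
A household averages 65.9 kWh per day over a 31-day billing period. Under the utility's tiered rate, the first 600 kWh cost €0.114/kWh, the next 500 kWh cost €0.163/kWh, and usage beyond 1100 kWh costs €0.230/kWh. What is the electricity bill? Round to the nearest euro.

Usage = 65.9 kWh/day × 31 days = 2042.9 kWh
First 600 kWh × €0.114 = €68.40
Next 500 kWh × €0.163 = €81.50
Remaining 942.9 kWh × €0.230 = €216.87
Total = €366.77 ≈ €367

€367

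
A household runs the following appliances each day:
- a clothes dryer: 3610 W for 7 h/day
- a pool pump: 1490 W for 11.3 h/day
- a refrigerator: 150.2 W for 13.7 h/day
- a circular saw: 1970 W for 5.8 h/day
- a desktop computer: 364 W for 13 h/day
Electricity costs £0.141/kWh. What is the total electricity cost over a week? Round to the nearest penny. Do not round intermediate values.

£59.54

clothes dryer: 3610 W × 7 h × 7 d = 176,890 Wh = 176.9 kWh
pool pump: 1490 W × 11.3 h × 7 d = 117,859 Wh = 117.9 kWh
refrigerator: 150.2 W × 13.7 h × 7 d = 14,404 Wh = 14.4 kWh
circular saw: 1970 W × 5.8 h × 7 d = 79,982 Wh = 79.98 kWh
desktop computer: 364 W × 13 h × 7 d = 33,124 Wh = 33.12 kWh
Total energy = 176.9 + 117.9 + 14.4 + 79.98 + 33.12 = 422.3 kWh
Cost = 422.3 kWh × £0.141 = £59.54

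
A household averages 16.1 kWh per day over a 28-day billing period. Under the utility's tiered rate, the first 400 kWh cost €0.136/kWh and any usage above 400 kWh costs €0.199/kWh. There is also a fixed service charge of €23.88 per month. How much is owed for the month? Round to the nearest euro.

€88

Usage = 16.1 kWh/day × 28 days = 450.8 kWh
First 400 kWh × €0.136 = €54.40
Remaining 50.8 kWh × €0.199 = €10.11
Energy charge = €64.51; + service €23.88 = €88.39 ≈ €88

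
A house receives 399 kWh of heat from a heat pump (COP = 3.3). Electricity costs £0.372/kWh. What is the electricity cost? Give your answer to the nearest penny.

£44.98

Electrical input = 399 kWh / 3.3 = 120.9 kWh
Cost = 120.9 × £0.372/kWh = £44.98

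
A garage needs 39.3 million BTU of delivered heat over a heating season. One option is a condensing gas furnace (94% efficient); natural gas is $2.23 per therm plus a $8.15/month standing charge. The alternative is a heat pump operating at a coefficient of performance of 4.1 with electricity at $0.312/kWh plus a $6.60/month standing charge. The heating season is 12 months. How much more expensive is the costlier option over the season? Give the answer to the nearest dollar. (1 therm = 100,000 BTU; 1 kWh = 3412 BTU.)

Heat load = 39.3 × 10⁶ BTU = 39,300,000 BTU
Gas: input = 39,300,000 / 0.94 = 41,808,511 BTU = 418.1 therm → 418.1 × $2.23 = $932.33; + 12 × $8.15 standing = $1,030.13
Heat pump: 39,300,000 BTU / 3412 = 11,520 kWh heat; / 4.1 = 2,809 kWh in → × $0.312 = $876.50; + 12 × $6.60 standing = $955.70
Difference = |$1,030.13 − $955.70| = $74.43 ≈ $74

$74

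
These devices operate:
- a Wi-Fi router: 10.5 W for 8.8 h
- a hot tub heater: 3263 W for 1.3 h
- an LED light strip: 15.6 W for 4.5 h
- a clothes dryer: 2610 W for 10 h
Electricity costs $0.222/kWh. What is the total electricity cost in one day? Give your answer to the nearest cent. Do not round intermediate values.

$6.77

Wi-Fi router: 10.5 W × 8.8 h = 92 Wh = 0.0924 kWh
hot tub heater: 3263 W × 1.3 h = 4,242 Wh = 4.242 kWh
LED light strip: 15.6 W × 4.5 h = 70 Wh = 0.0702 kWh
clothes dryer: 2610 W × 10 h = 26,100 Wh = 26.1 kWh
Total energy = 0.0924 + 4.242 + 0.0702 + 26.1 = 30.5 kWh
Cost = 30.5 kWh × $0.222 = $6.77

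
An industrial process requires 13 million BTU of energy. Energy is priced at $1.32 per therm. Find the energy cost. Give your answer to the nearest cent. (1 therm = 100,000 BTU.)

13 million BTU × (10 therm/million BTU) = 130 therm
Cost = 130 therm × $1.32/therm = $171.60

$171.60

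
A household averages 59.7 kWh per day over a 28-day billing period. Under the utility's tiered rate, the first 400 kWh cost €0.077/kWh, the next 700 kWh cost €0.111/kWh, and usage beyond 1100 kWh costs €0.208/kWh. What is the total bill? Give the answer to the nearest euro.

€227

Usage = 59.7 kWh/day × 28 days = 1671.6 kWh
First 400 kWh × €0.077 = €30.80
Next 700 kWh × €0.111 = €77.70
Remaining 571.6 kWh × €0.208 = €118.89
Total = €227.39 ≈ €227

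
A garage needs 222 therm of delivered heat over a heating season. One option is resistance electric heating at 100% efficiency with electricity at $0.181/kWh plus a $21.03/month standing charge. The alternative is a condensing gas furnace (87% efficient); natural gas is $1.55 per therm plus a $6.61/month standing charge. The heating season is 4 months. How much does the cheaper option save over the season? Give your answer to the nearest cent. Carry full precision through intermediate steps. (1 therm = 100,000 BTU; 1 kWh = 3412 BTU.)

Heat load = 222 therm × 100,000 = 22,200,000 BTU
Gas: input = 22,200,000 / 0.87 = 25,517,241 BTU = 255.2 therm → 255.2 × $1.55 = $395.52; + 4 × $6.61 standing = $421.96
Electric: 22,200,000 BTU / 3412 = 6,506 kWh → × $0.181 = $1,177.67; + 4 × $21.03 standing = $1,261.79
Difference = |$421.96 − $1,261.79| = $839.83

$839.83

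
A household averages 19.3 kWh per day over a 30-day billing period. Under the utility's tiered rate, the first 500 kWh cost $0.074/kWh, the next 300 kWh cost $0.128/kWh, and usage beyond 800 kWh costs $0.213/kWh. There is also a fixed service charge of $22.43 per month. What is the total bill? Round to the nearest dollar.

Usage = 19.3 kWh/day × 30 days = 579 kWh
First 500 kWh × $0.074 = $37.00
Next 79 kWh × $0.128 = $10.11
Remaining tier: 0 kWh (not reached)
Energy charge = $47.11; + service $22.43 = $69.54 ≈ $70

$70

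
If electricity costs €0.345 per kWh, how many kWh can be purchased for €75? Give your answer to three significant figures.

€75 / €0.345 per kWh = 217.4 kWh

217 kWh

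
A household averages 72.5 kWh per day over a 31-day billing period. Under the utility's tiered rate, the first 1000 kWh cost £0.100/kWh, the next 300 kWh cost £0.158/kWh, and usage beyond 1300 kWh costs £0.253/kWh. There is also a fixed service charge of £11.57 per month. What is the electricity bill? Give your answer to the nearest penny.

£398.69

Usage = 72.5 kWh/day × 31 days = 2247.5 kWh
First 1000 kWh × £0.100 = £100.00
Next 300 kWh × £0.158 = £47.40
Remaining 947.5 kWh × £0.253 = £239.72
Energy charge = £387.12; + service £11.57 = £398.69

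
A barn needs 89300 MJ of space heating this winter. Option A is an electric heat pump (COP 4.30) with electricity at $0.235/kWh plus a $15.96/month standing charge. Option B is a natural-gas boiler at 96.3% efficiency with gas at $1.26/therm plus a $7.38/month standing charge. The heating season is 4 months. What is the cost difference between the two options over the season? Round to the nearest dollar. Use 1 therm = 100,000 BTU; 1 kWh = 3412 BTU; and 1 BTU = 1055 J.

$283

Heat load = 89300 MJ = 89,300,000,000 J / 1055 = 84,644,550 BTU
Gas: input = 84,644,550 / 0.963 = 87,896,729 BTU = 879 therm → 879 × $1.26 = $1,107.50; + 4 × $7.38 standing = $1,137.02
Heat pump: 84,644,550 BTU / 3412 = 24,810 kWh heat; / 4.30 = 5,769 kWh in → × $0.235 = $1,355.78; + 4 × $15.96 standing = $1,419.62
Difference = |$1,137.02 − $1,419.62| = $282.60 ≈ $283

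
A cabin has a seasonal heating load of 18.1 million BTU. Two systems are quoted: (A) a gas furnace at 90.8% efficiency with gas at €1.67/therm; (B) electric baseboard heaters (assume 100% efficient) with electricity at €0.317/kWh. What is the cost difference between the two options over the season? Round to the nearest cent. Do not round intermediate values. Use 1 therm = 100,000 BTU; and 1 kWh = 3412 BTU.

€1348.73

Heat load = 18.1 × 10⁶ BTU = 18,100,000 BTU
Gas: input = 18,100,000 / 0.908 = 19,933,921 BTU = 199.3 therm → 199.3 × €1.67 = €332.90
Electric: 18,100,000 BTU / 3412 = 5,305 kWh → × €0.317 = €1,681.62
Difference = |€332.90 − €1,681.62| = €1,348.73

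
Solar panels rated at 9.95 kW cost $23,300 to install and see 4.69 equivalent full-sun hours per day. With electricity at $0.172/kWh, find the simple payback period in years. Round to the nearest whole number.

8 years

Daily generation = 9.95 kW × 4.69 h = 46.67 kWh
Annual generation = 46.67 × 365 = 17033 kWh
Annual savings = 17033 × $0.172 = $2,929.66
Payback = $23,300 / $2,929.66 = 7.95 years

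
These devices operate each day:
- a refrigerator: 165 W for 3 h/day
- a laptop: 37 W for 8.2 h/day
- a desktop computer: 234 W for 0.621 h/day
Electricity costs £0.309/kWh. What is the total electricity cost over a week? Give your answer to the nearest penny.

refrigerator: 165 W × 3 h × 7 d = 3,465 Wh = 3.465 kWh
laptop: 37 W × 8.2 h × 7 d = 2,124 Wh = 2.124 kWh
desktop computer: 234 W × 0.621 h × 7 d = 1,017 Wh = 1.017 kWh
Total energy = 3.465 + 2.124 + 1.017 = 6.606 kWh
Cost = 6.606 kWh × £0.309 = £2.04

£2.04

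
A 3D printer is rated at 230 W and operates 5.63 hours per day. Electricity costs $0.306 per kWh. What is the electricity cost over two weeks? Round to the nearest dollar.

Energy = 230 W × 5.63 h/day × 14 days = 18,129 Wh = 18.13 kWh
Cost = 18.13 kWh × $0.306/kWh = $5.55 ≈ $6

$6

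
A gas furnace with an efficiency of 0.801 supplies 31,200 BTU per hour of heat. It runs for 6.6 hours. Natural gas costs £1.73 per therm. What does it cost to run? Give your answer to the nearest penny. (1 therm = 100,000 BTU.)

£4.45

Heat delivered = 31,200 BTU/h × 6.6 h = 205,920 BTU
Gas input = 205,920 / 0.801 = 257,079 BTU
= 257,079 / 100,000 = 2.571 therm
Cost = 2.571 × £1.73/therm = £4.45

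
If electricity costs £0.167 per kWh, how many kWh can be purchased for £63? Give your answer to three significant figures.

377 kWh

£63 / £0.167 per kWh = 377.2 kWh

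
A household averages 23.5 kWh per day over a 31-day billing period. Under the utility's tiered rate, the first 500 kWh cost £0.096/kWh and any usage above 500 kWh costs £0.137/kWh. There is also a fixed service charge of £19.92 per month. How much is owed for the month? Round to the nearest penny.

Usage = 23.5 kWh/day × 31 days = 728.5 kWh
First 500 kWh × £0.096 = £48.00
Remaining 228.5 kWh × £0.137 = £31.30
Energy charge = £79.30; + service £19.92 = £99.22

£99.22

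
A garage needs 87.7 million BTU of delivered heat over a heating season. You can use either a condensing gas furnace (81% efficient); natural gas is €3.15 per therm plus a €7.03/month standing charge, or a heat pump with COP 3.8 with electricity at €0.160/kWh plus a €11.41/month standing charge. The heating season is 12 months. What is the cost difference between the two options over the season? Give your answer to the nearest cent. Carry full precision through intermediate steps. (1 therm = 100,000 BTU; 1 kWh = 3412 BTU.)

€2275.75

Heat load = 87.7 × 10⁶ BTU = 87,700,000 BTU
Gas: input = 87,700,000 / 0.81 = 108,271,605 BTU = 1,083 therm → 1,083 × €3.15 = €3,410.56; + 12 × €7.03 standing = €3,494.92
Heat pump: 87,700,000 BTU / 3412 = 25,700 kWh heat; / 3.8 = 6,764 kWh in → × €0.160 = €1,082.25; + 12 × €11.41 standing = €1,219.17
Difference = |€3,494.92 − €1,219.17| = €2,275.75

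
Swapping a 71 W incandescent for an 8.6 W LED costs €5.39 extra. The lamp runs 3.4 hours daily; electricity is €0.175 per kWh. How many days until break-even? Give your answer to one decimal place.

145.2 days

Power saved = 71 − 8.6 = 62.4 W
Daily energy saved = 62.4 W × 3.4 h = 212.2 Wh = 0.21216 kWh
Daily savings = 0.21216 × €0.175 = €0.0371
Payback = €5.39 / €0.0371 per day = 145.2 days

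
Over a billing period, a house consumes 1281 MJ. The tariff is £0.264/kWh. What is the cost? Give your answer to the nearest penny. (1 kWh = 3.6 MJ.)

1281 MJ × (0.27778 kWh/MJ) = 355.8 kWh
Cost = 355.8 kWh × £0.264/kWh = £93.94

£93.94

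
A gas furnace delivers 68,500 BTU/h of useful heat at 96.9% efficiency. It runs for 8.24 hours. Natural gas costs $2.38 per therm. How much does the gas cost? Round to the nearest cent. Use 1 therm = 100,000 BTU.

Heat delivered = 68,500 BTU/h × 8.24 h = 564,440 BTU
Gas input = 564,440 / 0.969 = 582,497 BTU
= 582,497 / 100,000 = 5.825 therm
Cost = 5.825 × $2.38/therm = $13.86

$13.86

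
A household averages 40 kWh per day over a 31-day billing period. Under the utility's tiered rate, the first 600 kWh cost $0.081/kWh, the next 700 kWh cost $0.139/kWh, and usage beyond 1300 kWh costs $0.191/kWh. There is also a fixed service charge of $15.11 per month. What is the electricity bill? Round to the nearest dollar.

$153

Usage = 40 kWh/day × 31 days = 1240 kWh
First 600 kWh × $0.081 = $48.60
Next 640 kWh × $0.139 = $88.96
Remaining tier: 0 kWh (not reached)
Energy charge = $137.56; + service $15.11 = $152.67 ≈ $153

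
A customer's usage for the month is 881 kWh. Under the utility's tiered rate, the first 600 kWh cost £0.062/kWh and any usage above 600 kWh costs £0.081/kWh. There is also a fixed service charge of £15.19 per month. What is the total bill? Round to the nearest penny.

£75.15

First 600 kWh × £0.062 = £37.20
Remaining 281 kWh × £0.081 = £22.76
Energy charge = £59.96; + service £15.19 = £75.15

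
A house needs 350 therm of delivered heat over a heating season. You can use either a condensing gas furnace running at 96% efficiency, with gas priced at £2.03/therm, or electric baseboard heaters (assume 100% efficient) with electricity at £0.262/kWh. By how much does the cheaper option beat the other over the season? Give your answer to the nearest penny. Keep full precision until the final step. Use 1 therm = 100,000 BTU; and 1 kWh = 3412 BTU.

£1947.47

Heat load = 350 therm × 100,000 = 35,000,000 BTU
Gas: input = 35,000,000 / 0.96 = 36,458,333 BTU = 364.6 therm → 364.6 × £2.03 = £740.10
Electric: 35,000,000 BTU / 3412 = 10,260 kWh → × £0.262 = £2,687.57
Difference = |£740.10 − £2,687.57| = £1,947.47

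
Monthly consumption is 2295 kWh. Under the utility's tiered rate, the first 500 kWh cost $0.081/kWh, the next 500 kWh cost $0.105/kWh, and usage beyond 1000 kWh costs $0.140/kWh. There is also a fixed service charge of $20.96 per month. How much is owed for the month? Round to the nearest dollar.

First 500 kWh × $0.081 = $40.50
Next 500 kWh × $0.105 = $52.50
Remaining 1295 kWh × $0.140 = $181.30
Energy charge = $274.30; + service $20.96 = $295.26 ≈ $295

$295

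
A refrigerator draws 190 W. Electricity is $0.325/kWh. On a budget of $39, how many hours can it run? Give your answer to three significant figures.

Energy budget = $39 / $0.325 per kWh = 120 kWh = 120,000 Wh
Runtime = 120,000 Wh / 190 W = 631.6 h

632 h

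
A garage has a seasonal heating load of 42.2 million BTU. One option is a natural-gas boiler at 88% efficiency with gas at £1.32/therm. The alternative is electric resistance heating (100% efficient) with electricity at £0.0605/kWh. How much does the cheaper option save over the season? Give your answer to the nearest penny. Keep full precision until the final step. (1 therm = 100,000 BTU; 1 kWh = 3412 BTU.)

Heat load = 42.2 × 10⁶ BTU = 42,200,000 BTU
Gas: input = 42,200,000 / 0.880 = 47,954,545 BTU = 479.5 therm → 479.5 × £1.32 = £633.00
Electric: 42,200,000 BTU / 3412 = 12,370 kWh → × £0.0605 = £748.27
Difference = |£633.00 − £748.27| = £115.27

£115.27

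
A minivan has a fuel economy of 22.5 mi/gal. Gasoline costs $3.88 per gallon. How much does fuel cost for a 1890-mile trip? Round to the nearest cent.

Fuel = 1890 mi / 22.5 mpg = 84 gal
Cost = 84 gal × $3.88/gal = $325.92

$325.92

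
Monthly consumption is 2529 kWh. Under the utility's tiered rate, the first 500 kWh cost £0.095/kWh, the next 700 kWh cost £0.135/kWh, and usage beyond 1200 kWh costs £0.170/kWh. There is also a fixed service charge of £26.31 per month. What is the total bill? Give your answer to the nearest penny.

£394.24

First 500 kWh × £0.095 = £47.50
Next 700 kWh × £0.135 = £94.50
Remaining 1329 kWh × £0.170 = £225.93
Energy charge = £367.93; + service £26.31 = £394.24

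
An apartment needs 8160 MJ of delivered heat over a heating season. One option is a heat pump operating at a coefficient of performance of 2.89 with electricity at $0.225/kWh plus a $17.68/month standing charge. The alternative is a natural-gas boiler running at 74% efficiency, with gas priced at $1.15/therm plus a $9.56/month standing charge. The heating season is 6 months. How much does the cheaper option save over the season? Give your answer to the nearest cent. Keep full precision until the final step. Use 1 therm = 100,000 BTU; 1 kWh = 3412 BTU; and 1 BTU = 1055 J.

$105.01

Heat load = 8160 MJ = 8,160,000,000 J / 1055 = 7,734,597 BTU
Gas: input = 7,734,597 / 0.74 = 10,452,158 BTU = 104.5 therm → 104.5 × $1.15 = $120.20; + 6 × $9.56 standing = $177.56
Heat pump: 7,734,597 BTU / 3412 = 2,267 kWh heat; / 2.89 = 784.4 kWh in → × $0.225 = $176.49; + 6 × $17.68 standing = $282.57
Difference = |$177.56 − $282.57| = $105.01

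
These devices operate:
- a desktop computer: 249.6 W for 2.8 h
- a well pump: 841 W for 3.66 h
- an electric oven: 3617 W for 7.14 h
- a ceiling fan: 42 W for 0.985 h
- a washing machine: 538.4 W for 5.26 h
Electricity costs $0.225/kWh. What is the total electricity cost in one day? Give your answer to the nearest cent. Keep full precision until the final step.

$7.31

desktop computer: 249.6 W × 2.8 h = 699 Wh = 0.6989 kWh
well pump: 841 W × 3.66 h = 3,078 Wh = 3.078 kWh
electric oven: 3617 W × 7.14 h = 25,825 Wh = 25.83 kWh
ceiling fan: 42 W × 0.985 h = 41 Wh = 0.04137 kWh
washing machine: 538.4 W × 5.26 h = 2,832 Wh = 2.832 kWh
Total energy = 0.6989 + 3.078 + 25.83 + 0.04137 + 2.832 = 32.48 kWh
Cost = 32.48 kWh × $0.225 = $7.31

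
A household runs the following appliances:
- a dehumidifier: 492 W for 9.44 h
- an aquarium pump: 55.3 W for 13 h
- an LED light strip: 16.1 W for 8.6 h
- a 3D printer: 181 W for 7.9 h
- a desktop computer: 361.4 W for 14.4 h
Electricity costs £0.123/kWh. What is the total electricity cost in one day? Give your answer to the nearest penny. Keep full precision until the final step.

£1.49

dehumidifier: 492 W × 9.44 h = 4,644 Wh = 4.644 kWh
aquarium pump: 55.3 W × 13 h = 719 Wh = 0.7189 kWh
LED light strip: 16.1 W × 8.6 h = 138 Wh = 0.1385 kWh
3D printer: 181 W × 7.9 h = 1,430 Wh = 1.43 kWh
desktop computer: 361.4 W × 14.4 h = 5,204 Wh = 5.204 kWh
Total energy = 4.644 + 0.7189 + 0.1385 + 1.43 + 5.204 = 12.14 kWh
Cost = 12.14 kWh × £0.123 = £1.49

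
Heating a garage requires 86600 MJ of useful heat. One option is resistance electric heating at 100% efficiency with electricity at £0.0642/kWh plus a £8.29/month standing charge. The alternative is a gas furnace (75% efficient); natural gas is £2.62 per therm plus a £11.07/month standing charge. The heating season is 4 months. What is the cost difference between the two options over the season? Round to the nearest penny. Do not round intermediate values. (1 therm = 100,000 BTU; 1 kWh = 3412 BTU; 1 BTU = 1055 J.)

£1334.12

Heat load = 86600 MJ = 86,600,000,000 J / 1055 = 82,085,308 BTU
Gas: input = 82,085,308 / 0.75 = 109,447,077 BTU = 1,094 therm → 1,094 × £2.62 = £2,867.51; + 4 × £11.07 standing = £2,911.79
Electric: 82,085,308 BTU / 3412 = 24,060 kWh → × £0.0642 = £1,544.51; + 4 × £8.29 standing = £1,577.67
Difference = |£2,911.79 − £1,577.67| = £1,334.12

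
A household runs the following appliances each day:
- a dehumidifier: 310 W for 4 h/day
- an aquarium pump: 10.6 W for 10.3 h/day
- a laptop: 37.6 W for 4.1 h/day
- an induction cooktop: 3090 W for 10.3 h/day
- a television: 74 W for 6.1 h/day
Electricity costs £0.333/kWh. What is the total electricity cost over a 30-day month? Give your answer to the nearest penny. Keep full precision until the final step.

dehumidifier: 310 W × 4 h × 30 d = 37,200 Wh = 37.2 kWh
aquarium pump: 10.6 W × 10.3 h × 30 d = 3,275 Wh = 3.275 kWh
laptop: 37.6 W × 4.1 h × 30 d = 4,625 Wh = 4.625 kWh
induction cooktop: 3090 W × 10.3 h × 30 d = 954,810 Wh = 954.8 kWh
television: 74 W × 6.1 h × 30 d = 13,542 Wh = 13.54 kWh
Total energy = 37.2 + 3.275 + 4.625 + 954.8 + 13.54 = 1,013 kWh
Cost = 1,013 kWh × £0.333 = £337.48

£337.48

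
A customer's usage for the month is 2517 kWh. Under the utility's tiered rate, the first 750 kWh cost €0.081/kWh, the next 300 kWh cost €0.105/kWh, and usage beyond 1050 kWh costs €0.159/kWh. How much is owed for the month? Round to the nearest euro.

First 750 kWh × €0.081 = €60.75
Next 300 kWh × €0.105 = €31.50
Remaining 1467 kWh × €0.159 = €233.25
Total = €325.50 ≈ €326

€326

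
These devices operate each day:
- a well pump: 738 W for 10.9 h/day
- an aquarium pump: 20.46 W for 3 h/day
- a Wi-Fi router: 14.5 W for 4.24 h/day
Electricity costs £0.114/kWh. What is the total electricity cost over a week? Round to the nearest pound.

well pump: 738 W × 10.9 h × 7 d = 56,309 Wh = 56.31 kWh
aquarium pump: 20.46 W × 3 h × 7 d = 430 Wh = 0.4297 kWh
Wi-Fi router: 14.5 W × 4.24 h × 7 d = 430 Wh = 0.4304 kWh
Total energy = 56.31 + 0.4297 + 0.4304 = 57.17 kWh
Cost = 57.17 kWh × £0.114 = £6.52 ≈ £7

£7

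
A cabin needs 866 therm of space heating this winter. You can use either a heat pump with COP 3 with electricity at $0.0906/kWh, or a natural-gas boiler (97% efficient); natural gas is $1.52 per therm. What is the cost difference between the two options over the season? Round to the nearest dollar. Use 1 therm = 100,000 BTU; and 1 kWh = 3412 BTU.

Heat load = 866 therm × 100,000 = 86,600,000 BTU
Gas: input = 86,600,000 / 0.97 = 89,278,351 BTU = 892.8 therm → 892.8 × $1.52 = $1,357.03
Heat pump: 86,600,000 BTU / 3412 = 25,380 kWh heat; / 3 = 8,460 kWh in → × $0.0906 = $766.51
Difference = |$1,357.03 − $766.51| = $590.52 ≈ $591

$591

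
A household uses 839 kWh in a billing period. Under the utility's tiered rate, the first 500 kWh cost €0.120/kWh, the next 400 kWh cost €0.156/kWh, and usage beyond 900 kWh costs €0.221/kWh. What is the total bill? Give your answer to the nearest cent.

First 500 kWh × €0.120 = €60.00
Next 339 kWh × €0.156 = €52.88
Remaining tier: 0 kWh (not reached)
Total = €112.88

€112.88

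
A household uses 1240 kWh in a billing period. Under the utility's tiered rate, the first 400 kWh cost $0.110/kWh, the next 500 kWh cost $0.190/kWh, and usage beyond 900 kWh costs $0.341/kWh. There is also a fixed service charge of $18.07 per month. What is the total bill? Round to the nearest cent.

$273.01

First 400 kWh × $0.110 = $44.00
Next 500 kWh × $0.190 = $95.00
Remaining 340 kWh × $0.341 = $115.94
Energy charge = $254.94; + service $18.07 = $273.01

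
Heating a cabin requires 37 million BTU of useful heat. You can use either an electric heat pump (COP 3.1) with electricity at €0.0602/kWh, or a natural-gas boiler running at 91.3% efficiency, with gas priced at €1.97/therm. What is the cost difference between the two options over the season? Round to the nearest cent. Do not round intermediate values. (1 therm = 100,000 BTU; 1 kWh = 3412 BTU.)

Heat load = 37 × 10⁶ BTU = 37,000,000 BTU
Gas: input = 37,000,000 / 0.913 = 40,525,739 BTU = 405.3 therm → 405.3 × €1.97 = €798.36
Heat pump: 37,000,000 BTU / 3412 = 10,840 kWh heat; / 3.1 = 3,498 kWh in → × €0.0602 = €210.59
Difference = |€798.36 − €210.59| = €587.77

€587.77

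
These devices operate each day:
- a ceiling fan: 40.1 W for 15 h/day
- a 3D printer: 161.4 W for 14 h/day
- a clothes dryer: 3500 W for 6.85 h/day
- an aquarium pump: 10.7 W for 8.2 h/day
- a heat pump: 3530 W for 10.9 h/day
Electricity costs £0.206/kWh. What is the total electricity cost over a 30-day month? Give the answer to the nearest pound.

ceiling fan: 40.1 W × 15 h × 30 d = 18,045 Wh = 18.05 kWh
3D printer: 161.4 W × 14 h × 30 d = 67,788 Wh = 67.79 kWh
clothes dryer: 3500 W × 6.85 h × 30 d = 719,250 Wh = 719.2 kWh
aquarium pump: 10.7 W × 8.2 h × 30 d = 2,632 Wh = 2.632 kWh
heat pump: 3530 W × 10.9 h × 30 d = 1,154,310 Wh = 1,154 kWh
Total energy = 18.05 + 67.79 + 719.2 + 2.632 + 1,154 = 1,962 kWh
Cost = 1,962 kWh × £0.206 = £404.18 ≈ £404

£404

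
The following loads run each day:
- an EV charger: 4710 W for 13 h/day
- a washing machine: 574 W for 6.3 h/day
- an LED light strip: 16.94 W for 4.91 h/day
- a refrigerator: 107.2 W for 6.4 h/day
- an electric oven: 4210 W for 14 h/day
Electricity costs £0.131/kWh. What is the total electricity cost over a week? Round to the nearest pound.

£114

EV charger: 4710 W × 13 h × 7 d = 428,610 Wh = 428.6 kWh
washing machine: 574 W × 6.3 h × 7 d = 25,313 Wh = 25.31 kWh
LED light strip: 16.94 W × 4.91 h × 7 d = 582 Wh = 0.5822 kWh
refrigerator: 107.2 W × 6.4 h × 7 d = 4,803 Wh = 4.803 kWh
electric oven: 4210 W × 14 h × 7 d = 412,580 Wh = 412.6 kWh
Total energy = 428.6 + 25.31 + 0.5822 + 4.803 + 412.6 = 871.9 kWh
Cost = 871.9 kWh × £0.131 = £114.22 ≈ £114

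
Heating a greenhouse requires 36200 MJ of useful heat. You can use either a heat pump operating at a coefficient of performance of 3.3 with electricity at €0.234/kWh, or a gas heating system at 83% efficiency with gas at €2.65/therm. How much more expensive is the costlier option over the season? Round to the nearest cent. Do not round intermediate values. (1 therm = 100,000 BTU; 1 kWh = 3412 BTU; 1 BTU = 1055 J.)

Heat load = 36200 MJ = 36,200,000,000 J / 1055 = 34,312,796 BTU
Gas: input = 34,312,796 / 0.830 = 41,340,718 BTU = 413.4 therm → 413.4 × €2.65 = €1,095.53
Heat pump: 34,312,796 BTU / 3412 = 10,060 kWh heat; / 3.3 = 3,047 kWh in → × €0.234 = €713.10
Difference = |€1,095.53 − €713.10| = €382.43

€382.43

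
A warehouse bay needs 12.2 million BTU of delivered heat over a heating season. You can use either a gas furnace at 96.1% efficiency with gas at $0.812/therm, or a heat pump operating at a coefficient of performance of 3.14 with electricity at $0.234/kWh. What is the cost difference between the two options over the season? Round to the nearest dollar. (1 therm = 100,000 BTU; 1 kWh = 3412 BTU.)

Heat load = 12.2 × 10⁶ BTU = 12,200,000 BTU
Gas: input = 12,200,000 / 0.961 = 12,695,109 BTU = 127 therm → 127 × $0.812 = $103.08
Heat pump: 12,200,000 BTU / 3412 = 3,576 kWh heat; / 3.14 = 1,139 kWh in → × $0.234 = $266.46
Difference = |$103.08 − $266.46| = $163.38 ≈ $163

$163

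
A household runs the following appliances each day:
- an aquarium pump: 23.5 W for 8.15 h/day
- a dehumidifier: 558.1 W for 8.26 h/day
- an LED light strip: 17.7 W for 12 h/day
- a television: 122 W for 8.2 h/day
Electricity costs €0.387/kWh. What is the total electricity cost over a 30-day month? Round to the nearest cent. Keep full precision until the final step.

aquarium pump: 23.5 W × 8.15 h × 30 d = 5,746 Wh = 5.746 kWh
dehumidifier: 558.1 W × 8.26 h × 30 d = 138,297 Wh = 138.3 kWh
LED light strip: 17.7 W × 12 h × 30 d = 6,372 Wh = 6.372 kWh
television: 122 W × 8.2 h × 30 d = 30,012 Wh = 30.01 kWh
Total energy = 5.746 + 138.3 + 6.372 + 30.01 = 180.4 kWh
Cost = 180.4 kWh × €0.387 = €69.83

€69.83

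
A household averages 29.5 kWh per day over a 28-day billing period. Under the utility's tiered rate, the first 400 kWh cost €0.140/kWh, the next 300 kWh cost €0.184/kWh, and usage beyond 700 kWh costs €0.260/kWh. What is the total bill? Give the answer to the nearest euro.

€144

Usage = 29.5 kWh/day × 28 days = 826 kWh
First 400 kWh × €0.140 = €56.00
Next 300 kWh × €0.184 = €55.20
Remaining 126 kWh × €0.260 = €32.76
Total = €143.96 ≈ €144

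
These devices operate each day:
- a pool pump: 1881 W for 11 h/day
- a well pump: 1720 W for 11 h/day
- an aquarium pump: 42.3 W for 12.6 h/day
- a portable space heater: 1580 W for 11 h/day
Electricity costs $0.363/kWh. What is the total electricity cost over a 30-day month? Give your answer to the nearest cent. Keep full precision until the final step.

$626.44

pool pump: 1881 W × 11 h × 30 d = 620,730 Wh = 620.7 kWh
well pump: 1720 W × 11 h × 30 d = 567,600 Wh = 567.6 kWh
aquarium pump: 42.3 W × 12.6 h × 30 d = 15,989 Wh = 15.99 kWh
portable space heater: 1580 W × 11 h × 30 d = 521,400 Wh = 521.4 kWh
Total energy = 620.7 + 567.6 + 15.99 + 521.4 = 1,726 kWh
Cost = 1,726 kWh × $0.363 = $626.44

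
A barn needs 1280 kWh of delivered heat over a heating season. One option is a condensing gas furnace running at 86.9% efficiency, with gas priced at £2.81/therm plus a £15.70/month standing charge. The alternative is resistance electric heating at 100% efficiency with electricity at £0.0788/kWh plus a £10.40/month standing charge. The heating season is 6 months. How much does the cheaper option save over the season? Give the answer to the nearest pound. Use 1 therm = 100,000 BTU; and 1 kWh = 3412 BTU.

Heat load = 1280 kWh × 3412 = 4,367,360 BTU
Gas: input = 4,367,360 / 0.869 = 5,025,731 BTU = 50.26 therm → 50.26 × £2.81 = £141.22; + 6 × £15.70 standing = £235.42
Electric: 4,367,360 BTU / 3412 = 1,280 kWh → × £0.0788 = £100.86; + 6 × £10.40 standing = £163.26
Difference = |£235.42 − £163.26| = £72.16 ≈ £72

£72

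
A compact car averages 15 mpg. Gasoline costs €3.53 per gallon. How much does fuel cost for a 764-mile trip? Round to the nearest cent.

€179.79

Fuel = 764 mi / 15 mpg = 50.93 gal
Cost = 50.93 gal × €3.53/gal = €179.79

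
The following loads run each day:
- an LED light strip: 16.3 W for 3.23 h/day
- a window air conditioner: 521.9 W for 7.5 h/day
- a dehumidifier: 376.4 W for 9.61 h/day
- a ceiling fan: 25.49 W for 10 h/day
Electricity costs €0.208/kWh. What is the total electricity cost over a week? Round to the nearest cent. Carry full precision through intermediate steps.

€11.41

LED light strip: 16.3 W × 3.23 h × 7 d = 369 Wh = 0.3685 kWh
window air conditioner: 521.9 W × 7.5 h × 7 d = 27,400 Wh = 27.4 kWh
dehumidifier: 376.4 W × 9.61 h × 7 d = 25,320 Wh = 25.32 kWh
ceiling fan: 25.49 W × 10 h × 7 d = 1,784 Wh = 1.784 kWh
Total energy = 0.3685 + 27.4 + 25.32 + 1.784 = 54.87 kWh
Cost = 54.87 kWh × €0.208 = €11.41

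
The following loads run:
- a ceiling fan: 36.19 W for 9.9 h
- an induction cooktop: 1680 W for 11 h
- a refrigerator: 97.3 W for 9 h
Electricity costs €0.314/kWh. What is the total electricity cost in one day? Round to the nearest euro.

€6

ceiling fan: 36.19 W × 9.9 h = 358 Wh = 0.3583 kWh
induction cooktop: 1680 W × 11 h = 18,480 Wh = 18.48 kWh
refrigerator: 97.3 W × 9 h = 876 Wh = 0.8757 kWh
Total energy = 0.3583 + 18.48 + 0.8757 = 19.71 kWh
Cost = 19.71 kWh × €0.314 = €6.19 ≈ €6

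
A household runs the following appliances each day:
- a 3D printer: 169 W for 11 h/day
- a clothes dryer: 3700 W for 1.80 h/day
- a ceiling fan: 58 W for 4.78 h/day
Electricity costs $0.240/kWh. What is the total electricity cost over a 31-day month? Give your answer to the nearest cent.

3D printer: 169 W × 11 h × 31 d = 57,629 Wh = 57.63 kWh
clothes dryer: 3700 W × 1.80 h × 31 d = 206,460 Wh = 206.5 kWh
ceiling fan: 58 W × 4.78 h × 31 d = 8,594 Wh = 8.594 kWh
Total energy = 57.63 + 206.5 + 8.594 = 272.7 kWh
Cost = 272.7 kWh × $0.240 = $65.44

$65.44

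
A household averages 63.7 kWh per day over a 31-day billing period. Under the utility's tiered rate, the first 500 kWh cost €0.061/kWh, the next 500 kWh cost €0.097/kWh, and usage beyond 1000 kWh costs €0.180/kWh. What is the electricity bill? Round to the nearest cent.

Usage = 63.7 kWh/day × 31 days = 1974.7 kWh
First 500 kWh × €0.061 = €30.50
Next 500 kWh × €0.097 = €48.50
Remaining 974.7 kWh × €0.180 = €175.45
Total = €254.45

€254.45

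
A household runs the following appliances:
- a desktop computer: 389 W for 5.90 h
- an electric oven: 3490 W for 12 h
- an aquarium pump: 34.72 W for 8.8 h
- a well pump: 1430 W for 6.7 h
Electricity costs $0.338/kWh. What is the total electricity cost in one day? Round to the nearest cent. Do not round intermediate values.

desktop computer: 389 W × 5.90 h = 2,295 Wh = 2.295 kWh
electric oven: 3490 W × 12 h = 41,880 Wh = 41.88 kWh
aquarium pump: 34.72 W × 8.8 h = 306 Wh = 0.3055 kWh
well pump: 1430 W × 6.7 h = 9,581 Wh = 9.581 kWh
Total energy = 2.295 + 41.88 + 0.3055 + 9.581 = 54.06 kWh
Cost = 54.06 kWh × $0.338 = $18.27

$18.27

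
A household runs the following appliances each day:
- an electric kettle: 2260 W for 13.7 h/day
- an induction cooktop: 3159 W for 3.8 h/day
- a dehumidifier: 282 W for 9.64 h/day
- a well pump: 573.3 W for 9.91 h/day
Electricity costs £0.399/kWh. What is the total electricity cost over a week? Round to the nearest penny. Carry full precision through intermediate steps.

electric kettle: 2260 W × 13.7 h × 7 d = 216,734 Wh = 216.7 kWh
induction cooktop: 3159 W × 3.8 h × 7 d = 84,029 Wh = 84.03 kWh
dehumidifier: 282 W × 9.64 h × 7 d = 19,029 Wh = 19.03 kWh
well pump: 573.3 W × 9.91 h × 7 d = 39,770 Wh = 39.77 kWh
Total energy = 216.7 + 84.03 + 19.03 + 39.77 = 359.6 kWh
Cost = 359.6 kWh × £0.399 = £143.47

£143.47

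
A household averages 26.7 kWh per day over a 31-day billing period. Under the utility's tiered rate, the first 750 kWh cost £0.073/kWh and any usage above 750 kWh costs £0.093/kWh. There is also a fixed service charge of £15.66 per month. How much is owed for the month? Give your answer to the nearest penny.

£77.64

Usage = 26.7 kWh/day × 31 days = 827.7 kWh
First 750 kWh × £0.073 = £54.75
Remaining 77.7 kWh × £0.093 = £7.23
Energy charge = £61.98; + service £15.66 = £77.64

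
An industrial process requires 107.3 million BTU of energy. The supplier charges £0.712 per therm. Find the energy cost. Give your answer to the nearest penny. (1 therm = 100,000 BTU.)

107.3 million BTU × (10 therm/million BTU) = 1,073 therm
Cost = 1,073 therm × £0.712/therm = £763.98

£763.98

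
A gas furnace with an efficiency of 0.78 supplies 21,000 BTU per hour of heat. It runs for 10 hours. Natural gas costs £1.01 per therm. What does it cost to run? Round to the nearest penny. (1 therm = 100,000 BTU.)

Heat delivered = 21,000 BTU/h × 10 h = 210,000 BTU
Gas input = 210,000 / 0.78 = 269,231 BTU
= 269,231 / 100,000 = 2.692 therm
Cost = 2.692 × £1.01/therm = £2.72

£2.72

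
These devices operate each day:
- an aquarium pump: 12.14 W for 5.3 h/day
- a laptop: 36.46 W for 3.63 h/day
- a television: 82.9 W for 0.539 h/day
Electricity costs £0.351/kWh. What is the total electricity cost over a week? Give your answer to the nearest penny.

aquarium pump: 12.14 W × 5.3 h × 7 d = 450 Wh = 0.4504 kWh
laptop: 36.46 W × 3.63 h × 7 d = 926 Wh = 0.9264 kWh
television: 82.9 W × 0.539 h × 7 d = 313 Wh = 0.3128 kWh
Total energy = 0.4504 + 0.9264 + 0.3128 = 1.69 kWh
Cost = 1.69 kWh × £0.351 = £0.59

£0.59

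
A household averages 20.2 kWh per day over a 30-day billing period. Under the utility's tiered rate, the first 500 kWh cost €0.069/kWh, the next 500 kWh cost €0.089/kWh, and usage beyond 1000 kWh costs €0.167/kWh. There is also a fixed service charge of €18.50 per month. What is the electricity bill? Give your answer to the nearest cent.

€62.43

Usage = 20.2 kWh/day × 30 days = 606 kWh
First 500 kWh × €0.069 = €34.50
Next 106 kWh × €0.089 = €9.43
Remaining tier: 0 kWh (not reached)
Energy charge = €43.93; + service €18.50 = €62.43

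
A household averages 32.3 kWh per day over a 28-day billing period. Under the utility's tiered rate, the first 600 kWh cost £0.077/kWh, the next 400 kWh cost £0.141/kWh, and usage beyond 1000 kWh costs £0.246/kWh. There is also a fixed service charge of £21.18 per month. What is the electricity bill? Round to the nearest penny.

£110.30

Usage = 32.3 kWh/day × 28 days = 904.4 kWh
First 600 kWh × £0.077 = £46.20
Next 304.4 kWh × £0.141 = £42.92
Remaining tier: 0 kWh (not reached)
Energy charge = £89.12; + service £21.18 = £110.30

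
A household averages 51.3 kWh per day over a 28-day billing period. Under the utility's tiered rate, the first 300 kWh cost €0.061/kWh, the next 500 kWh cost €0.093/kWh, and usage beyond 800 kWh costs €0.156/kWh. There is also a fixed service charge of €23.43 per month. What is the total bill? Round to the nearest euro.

€188

Usage = 51.3 kWh/day × 28 days = 1436.4 kWh
First 300 kWh × €0.061 = €18.30
Next 500 kWh × €0.093 = €46.50
Remaining 636.4 kWh × €0.156 = €99.28
Energy charge = €164.08; + service €23.43 = €187.51 ≈ €188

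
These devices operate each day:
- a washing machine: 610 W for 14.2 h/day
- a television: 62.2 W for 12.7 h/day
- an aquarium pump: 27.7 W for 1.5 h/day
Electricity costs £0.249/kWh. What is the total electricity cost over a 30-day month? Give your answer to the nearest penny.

£70.92

washing machine: 610 W × 14.2 h × 30 d = 259,860 Wh = 259.9 kWh
television: 62.2 W × 12.7 h × 30 d = 23,698 Wh = 23.7 kWh
aquarium pump: 27.7 W × 1.5 h × 30 d = 1,246 Wh = 1.246 kWh
Total energy = 259.9 + 23.7 + 1.246 = 284.8 kWh
Cost = 284.8 kWh × £0.249 = £70.92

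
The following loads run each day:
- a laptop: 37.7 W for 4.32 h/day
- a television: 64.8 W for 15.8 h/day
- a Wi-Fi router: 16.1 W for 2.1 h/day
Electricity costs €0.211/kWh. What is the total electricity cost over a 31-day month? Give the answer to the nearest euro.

€8

laptop: 37.7 W × 4.32 h × 31 d = 5,049 Wh = 5.049 kWh
television: 64.8 W × 15.8 h × 31 d = 31,739 Wh = 31.74 kWh
Wi-Fi router: 16.1 W × 2.1 h × 31 d = 1,048 Wh = 1.048 kWh
Total energy = 5.049 + 31.74 + 1.048 = 37.84 kWh
Cost = 37.84 kWh × €0.211 = €7.98 ≈ €8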